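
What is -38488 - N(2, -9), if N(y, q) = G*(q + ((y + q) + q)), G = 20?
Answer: -37988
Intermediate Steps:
N(y, q) = 20*y + 60*q (N(y, q) = 20*(q + ((y + q) + q)) = 20*(q + ((q + y) + q)) = 20*(q + (y + 2*q)) = 20*(y + 3*q) = 20*y + 60*q)
-38488 - N(2, -9) = -38488 - (20*2 + 60*(-9)) = -38488 - (40 - 540) = -38488 - 1*(-500) = -38488 + 500 = -37988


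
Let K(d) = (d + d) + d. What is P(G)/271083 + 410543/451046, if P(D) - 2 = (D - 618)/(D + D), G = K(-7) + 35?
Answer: 778976803181/855896319726 ≈ 0.91013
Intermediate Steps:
K(d) = 3*d (K(d) = 2*d + d = 3*d)
G = 14 (G = 3*(-7) + 35 = -21 + 35 = 14)
P(D) = 2 + (-618 + D)/(2*D) (P(D) = 2 + (D - 618)/(D + D) = 2 + (-618 + D)/((2*D)) = 2 + (-618 + D)*(1/(2*D)) = 2 + (-618 + D)/(2*D))
P(G)/271083 + 410543/451046 = (5/2 - 309/14)/271083 + 410543/451046 = (5/2 - 309*1/14)*(1/271083) + 410543*(1/451046) = (5/2 - 309/14)*(1/271083) + 410543/451046 = -137/7*1/271083 + 410543/451046 = -137/1897581 + 410543/451046 = 778976803181/855896319726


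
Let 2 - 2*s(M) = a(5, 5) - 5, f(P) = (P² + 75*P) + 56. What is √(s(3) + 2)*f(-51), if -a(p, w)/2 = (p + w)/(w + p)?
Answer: -584*√26 ≈ -2977.8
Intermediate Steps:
a(p, w) = -2 (a(p, w) = -2*(p + w)/(w + p) = -2*(p + w)/(p + w) = -2*1 = -2)
f(P) = 56 + P² + 75*P
s(M) = 9/2 (s(M) = 1 - (-2 - 5)/2 = 1 - ½*(-7) = 1 + 7/2 = 9/2)
√(s(3) + 2)*f(-51) = √(9/2 + 2)*(56 + (-51)² + 75*(-51)) = √(13/2)*(56 + 2601 - 3825) = (√26/2)*(-1168) = -584*√26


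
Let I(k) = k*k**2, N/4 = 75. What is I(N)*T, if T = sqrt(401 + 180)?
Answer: 27000000*sqrt(581) ≈ 6.5081e+8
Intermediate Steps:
N = 300 (N = 4*75 = 300)
T = sqrt(581) ≈ 24.104
I(k) = k**3
I(N)*T = 300**3*sqrt(581) = 27000000*sqrt(581)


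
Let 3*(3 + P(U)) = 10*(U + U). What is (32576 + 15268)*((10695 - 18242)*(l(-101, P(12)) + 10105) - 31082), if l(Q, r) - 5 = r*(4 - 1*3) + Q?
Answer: -3643326532656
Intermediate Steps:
P(U) = -3 + 20*U/3 (P(U) = -3 + (10*(U + U))/3 = -3 + (10*(2*U))/3 = -3 + (20*U)/3 = -3 + 20*U/3)
l(Q, r) = 5 + Q + r (l(Q, r) = 5 + (r*(4 - 1*3) + Q) = 5 + (r*(4 - 3) + Q) = 5 + (r*1 + Q) = 5 + (r + Q) = 5 + (Q + r) = 5 + Q + r)
(32576 + 15268)*((10695 - 18242)*(l(-101, P(12)) + 10105) - 31082) = (32576 + 15268)*((10695 - 18242)*((5 - 101 + (-3 + (20/3)*12)) + 10105) - 31082) = 47844*(-7547*((5 - 101 + (-3 + 80)) + 10105) - 31082) = 47844*(-7547*((5 - 101 + 77) + 10105) - 31082) = 47844*(-7547*(-19 + 10105) - 31082) = 47844*(-7547*10086 - 31082) = 47844*(-76119042 - 31082) = 47844*(-76150124) = -3643326532656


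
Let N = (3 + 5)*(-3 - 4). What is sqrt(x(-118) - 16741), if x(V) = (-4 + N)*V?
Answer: I*sqrt(9661) ≈ 98.29*I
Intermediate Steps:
N = -56 (N = 8*(-7) = -56)
x(V) = -60*V (x(V) = (-4 - 56)*V = -60*V)
sqrt(x(-118) - 16741) = sqrt(-60*(-118) - 16741) = sqrt(7080 - 16741) = sqrt(-9661) = I*sqrt(9661)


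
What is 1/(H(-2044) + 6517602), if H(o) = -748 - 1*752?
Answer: 1/6516102 ≈ 1.5347e-7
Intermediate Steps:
H(o) = -1500 (H(o) = -748 - 752 = -1500)
1/(H(-2044) + 6517602) = 1/(-1500 + 6517602) = 1/6516102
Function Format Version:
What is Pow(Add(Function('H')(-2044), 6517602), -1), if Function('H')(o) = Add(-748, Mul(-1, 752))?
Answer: Rational(1, 6516102) ≈ 1.5347e-7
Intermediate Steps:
Function('H')(o) = -1500 (Function('H')(o) = Add(-748, -752) = -1500)
Pow(Add(Function('H')(-2044), 6517602), -1) = Pow(Add(-1500, 6517602), -1) = Pow(6516102, -1) = Rational(1, 6516102)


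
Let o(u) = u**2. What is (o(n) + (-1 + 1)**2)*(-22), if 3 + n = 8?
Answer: -550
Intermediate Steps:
n = 5 (n = -3 + 8 = 5)
(o(n) + (-1 + 1)**2)*(-22) = (5**2 + (-1 + 1)**2)*(-22) = (25 + 0**2)*(-22) = (25 + 0)*(-22) = 25*(-22) = -550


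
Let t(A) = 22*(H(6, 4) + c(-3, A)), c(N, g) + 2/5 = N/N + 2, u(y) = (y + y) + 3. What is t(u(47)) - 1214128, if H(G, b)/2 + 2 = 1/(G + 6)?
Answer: -18212327/15 ≈ -1.2142e+6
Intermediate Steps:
H(G, b) = -4 + 2/(6 + G) (H(G, b) = -4 + 2/(G + 6) = -4 + 2/(6 + G))
u(y) = 3 + 2*y (u(y) = 2*y + 3 = 3 + 2*y)
c(N, g) = 13/5 (c(N, g) = -⅖ + (N/N + 2) = -⅖ + (1 + 2) = -⅖ + 3 = 13/5)
t(A) = -407/15 (t(A) = 22*(2*(-11 - 2*6)/(6 + 6) + 13/5) = 22*(2*(-11 - 12)/12 + 13/5) = 22*(2*(1/12)*(-23) + 13/5) = 22*(-23/6 + 13/5) = 22*(-37/30) = -407/15)
t(u(47)) - 1214128 = -407/15 - 1214128 = -18212327/15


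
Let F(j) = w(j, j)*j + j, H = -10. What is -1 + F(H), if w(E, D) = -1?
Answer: -1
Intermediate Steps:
F(j) = 0 (F(j) = -j + j = 0)
-1 + F(H) = -1 + 0 = -1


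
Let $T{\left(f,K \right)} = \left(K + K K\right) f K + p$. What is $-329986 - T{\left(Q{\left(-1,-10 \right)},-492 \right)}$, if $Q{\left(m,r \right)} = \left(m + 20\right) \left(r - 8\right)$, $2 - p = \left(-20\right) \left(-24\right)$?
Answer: $-40648200516$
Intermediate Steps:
$p = -478$ ($p = 2 - \left(-20\right) \left(-24\right) = 2 - 480 = -478$)
$Q{\left(m,r \right)} = \left(-8 + r\right) \left(20 + m\right)$ ($Q{\left(m,r \right)} = \left(20 + m\right) \left(-8 + r\right) = \left(-8 + r\right) \left(20 + m\right)$)
$T{\left(f,K \right)} = -478 + K f \left(K + K^{2}\right)$ ($T{\left(f,K \right)} = \left(K + K K\right) f K - 478 = \left(K + K^{2}\right) f K - 478 = f \left(K + K^{2}\right) K - 478 = K f \left(K + K^{2}\right) - 478 = -478 + K f \left(K + K^{2}\right)$)
$-329986 - T{\left(Q{\left(-1,-10 \right)},-492 \right)} = -329986 - \left(-478 + \left(-160 - -8 + 20 \left(-10\right) - -10\right) \left(-492\right)^{2} + \left(-160 - -8 + 20 \left(-10\right) - -10\right) \left(-492\right)^{3}\right) = -329986 - \left(-478 + \left(-160 + 8 - 200 + 10\right) 242064 + \left(-160 + 8 - 200 + 10\right) \left(-119095488\right)\right) = -329986 - \left(-478 - 82785888 - -40730656896\right) = -329986 - \left(-478 - 82785888 + 40730656896\right) = -329986 - 40647870530 = -40648200516$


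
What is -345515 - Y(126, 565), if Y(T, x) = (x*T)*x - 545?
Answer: -40567320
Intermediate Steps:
Y(T, x) = -545 + T*x² (Y(T, x) = (T*x)*x - 545 = T*x² - 545 = -545 + T*x²)
-345515 - Y(126, 565) = -345515 - (-545 + 126*565²) = -345515 - (-545 + 126*319225) = -345515 - (-545 + 40222350) = -345515 - 1*40221805 = -345515 - 40221805 = -40567320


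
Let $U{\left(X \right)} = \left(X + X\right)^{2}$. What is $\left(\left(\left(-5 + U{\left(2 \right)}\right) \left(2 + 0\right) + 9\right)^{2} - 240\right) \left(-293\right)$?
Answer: $-211253$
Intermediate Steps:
$U{\left(X \right)} = 4 X^{2}$ ($U{\left(X \right)} = \left(2 X\right)^{2} = 4 X^{2}$)
$\left(\left(\left(-5 + U{\left(2 \right)}\right) \left(2 + 0\right) + 9\right)^{2} - 240\right) \left(-293\right) = \left(\left(\left(-5 + 4 \cdot 2^{2}\right) \left(2 + 0\right) + 9\right)^{2} - 240\right) \left(-293\right) = \left(\left(\left(-5 + 4 \cdot 4\right) 2 + 9\right)^{2} - 240\right) \left(-293\right) = \left(\left(\left(-5 + 16\right) 2 + 9\right)^{2} - 240\right) \left(-293\right) = \left(\left(11 \cdot 2 + 9\right)^{2} - 240\right) \left(-293\right) = \left(\left(22 + 9\right)^{2} - 240\right) \left(-293\right) = \left(31^{2} - 240\right) \left(-293\right) = \left(961 - 240\right) \left(-293\right) = 721 \left(-293\right) = -211253$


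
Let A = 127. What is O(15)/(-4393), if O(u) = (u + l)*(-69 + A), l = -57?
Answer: 2436/4393 ≈ 0.55452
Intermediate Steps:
O(u) = -3306 + 58*u (O(u) = (u - 57)*(-69 + 127) = (-57 + u)*58 = -3306 + 58*u)
O(15)/(-4393) = (-3306 + 58*15)/(-4393) = (-3306 + 870)*(-1/4393) = -2436*(-1/4393) = 2436/4393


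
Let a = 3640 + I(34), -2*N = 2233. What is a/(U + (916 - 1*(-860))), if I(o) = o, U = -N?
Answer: 7348/5785 ≈ 1.2702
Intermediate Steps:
N = -2233/2 (N = -1/2*2233 = -2233/2 ≈ -1116.5)
U = 2233/2 (U = -1*(-2233/2) = 2233/2 ≈ 1116.5)
a = 3674 (a = 3640 + 34 = 3674)
a/(U + (916 - 1*(-860))) = 3674/(2233/2 + (916 - 1*(-860))) = 3674/(2233/2 + (916 + 860)) = 3674/(2233/2 + 1776) = 3674/(5785/2) = 3674*(2/5785) = 7348/5785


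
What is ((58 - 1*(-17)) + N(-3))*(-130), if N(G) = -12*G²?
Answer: 4290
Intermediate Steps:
((58 - 1*(-17)) + N(-3))*(-130) = ((58 - 1*(-17)) - 12*(-3)²)*(-130) = ((58 + 17) - 12*9)*(-130) = (75 - 108)*(-130) = -33*(-130) = 4290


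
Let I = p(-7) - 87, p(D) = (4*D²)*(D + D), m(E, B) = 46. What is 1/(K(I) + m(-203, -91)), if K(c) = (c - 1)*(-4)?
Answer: 1/11374 ≈ 8.7920e-5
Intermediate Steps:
p(D) = 8*D³ (p(D) = (4*D²)*(2*D) = 8*D³)
I = -2831 (I = 8*(-7)³ - 87 = 8*(-343) - 87 = -2744 - 87 = -2831)
K(c) = 4 - 4*c (K(c) = (-1 + c)*(-4) = 4 - 4*c)
1/(K(I) + m(-203, -91)) = 1/((4 - 4*(-2831)) + 46) = 1/((4 + 11324) + 46) = 1/(11328 + 46) = 1/11374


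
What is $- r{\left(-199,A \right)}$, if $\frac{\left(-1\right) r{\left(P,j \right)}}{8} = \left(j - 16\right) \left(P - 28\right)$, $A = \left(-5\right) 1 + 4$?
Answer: $30872$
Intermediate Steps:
$A = -1$ ($A = -5 + 4 = -1$)
$r{\left(P,j \right)} = - 8 \left(-28 + P\right) \left(-16 + j\right)$ ($r{\left(P,j \right)} = - 8 \left(j - 16\right) \left(P - 28\right) = - 8 \left(-16 + j\right) \left(-28 + P\right) = - 8 \left(-28 + P\right) \left(-16 + j\right)$)
$- r{\left(-199,A \right)} = - (-3584 + 128 \left(-199\right) + 224 \left(-1\right) - \left(-1592\right) \left(-1\right)) = - (-3584 - 25472 - 224 - 1592) = \left(-1\right) \left(-30872\right) = 30872$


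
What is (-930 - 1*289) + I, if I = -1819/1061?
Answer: -1295178/1061 ≈ -1220.7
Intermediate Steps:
I = -1819/1061 (I = -1819*1/1061 = -1819/1061 ≈ -1.7144)
(-930 - 1*289) + I = (-930 - 1*289) - 1819/1061 = (-930 - 289) - 1819/1061 = -1219 - 1819/1061 = -1295178/1061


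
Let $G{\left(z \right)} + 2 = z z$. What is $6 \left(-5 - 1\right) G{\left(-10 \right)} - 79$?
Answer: $-3607$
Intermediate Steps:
$G{\left(z \right)} = -2 + z^{2}$ ($G{\left(z \right)} = -2 + z z = -2 + z^{2}$)
$6 \left(-5 - 1\right) G{\left(-10 \right)} - 79 = 6 \left(-5 - 1\right) \left(-2 + \left(-10\right)^{2}\right) - 79 = 6 \left(-6\right) \left(-2 + 100\right) - 79 = \left(-36\right) 98 - 79 = -3528 - 79 = -3607$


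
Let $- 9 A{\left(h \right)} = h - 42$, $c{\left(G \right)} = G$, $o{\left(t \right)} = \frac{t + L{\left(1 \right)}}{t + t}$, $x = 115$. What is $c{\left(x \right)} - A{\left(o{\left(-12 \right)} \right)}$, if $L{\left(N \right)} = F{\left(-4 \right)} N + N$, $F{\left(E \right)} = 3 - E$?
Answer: $\frac{5959}{54} \approx 110.35$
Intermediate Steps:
$L{\left(N \right)} = 8 N$ ($L{\left(N \right)} = \left(3 - -4\right) N + N = \left(3 + 4\right) N + N = 7 N + N = 8 N$)
$o{\left(t \right)} = \frac{8 + t}{2 t}$ ($o{\left(t \right)} = \frac{t + 8 \cdot 1}{t + t} = \frac{t + 8}{2 t} = \left(8 + t\right) \frac{1}{2 t} = \frac{8 + t}{2 t}$)
$A{\left(h \right)} = \frac{14}{3} - \frac{h}{9}$ ($A{\left(h \right)} = - \frac{h - 42}{9} = - \frac{-42 + h}{9} = \frac{14}{3} - \frac{h}{9}$)
$c{\left(x \right)} - A{\left(o{\left(-12 \right)} \right)} = 115 - \left(\frac{14}{3} - \frac{\frac{1}{2} \frac{1}{-12} \left(8 - 12\right)}{9}\right) = 115 - \left(\frac{14}{3} - \frac{\frac{1}{2} \left(- \frac{1}{12}\right) \left(-4\right)}{9}\right) = 115 - \left(\frac{14}{3} - \frac{1}{54}\right) = 115 - \frac{251}{54} = \frac{5959}{54}$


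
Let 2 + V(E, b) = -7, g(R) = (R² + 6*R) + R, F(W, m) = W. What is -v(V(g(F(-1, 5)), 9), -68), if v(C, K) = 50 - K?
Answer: -118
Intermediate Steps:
g(R) = R² + 7*R
V(E, b) = -9 (V(E, b) = -2 - 7 = -9)
-v(V(g(F(-1, 5)), 9), -68) = -(50 - 1*(-68)) = -(50 + 68) = -1*118 = -118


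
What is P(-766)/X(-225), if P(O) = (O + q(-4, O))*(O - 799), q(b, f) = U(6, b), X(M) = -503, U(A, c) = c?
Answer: -1205050/503 ≈ -2395.7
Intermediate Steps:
q(b, f) = b
P(O) = (-799 + O)*(-4 + O) (P(O) = (O - 4)*(O - 799) = (-4 + O)*(-799 + O) = (-799 + O)*(-4 + O))
P(-766)/X(-225) = (3196 + (-766)² - 803*(-766))/(-503) = (3196 + 586756 + 615098)*(-1/503) = 1205050*(-1/503) = -1205050/503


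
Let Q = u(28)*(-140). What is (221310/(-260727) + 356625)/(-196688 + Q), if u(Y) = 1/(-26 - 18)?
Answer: -340932331905/188030489497 ≈ -1.8132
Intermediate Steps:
u(Y) = -1/44 (u(Y) = 1/(-44) = -1/44)
Q = 35/11 (Q = -1/44*(-140) = 35/11 ≈ 3.1818)
(221310/(-260727) + 356625)/(-196688 + Q) = (221310/(-260727) + 356625)/(-196688 + 35/11) = (221310*(-1/260727) + 356625)/(-2163533/11) = (-73770/86909 + 356625)*(-11/2163533) = (30993848355/86909)*(-11/2163533) = -340932331905/188030489497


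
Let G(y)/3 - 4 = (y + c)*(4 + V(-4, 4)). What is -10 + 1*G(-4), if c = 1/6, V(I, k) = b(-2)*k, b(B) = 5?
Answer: -274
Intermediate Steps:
V(I, k) = 5*k
c = 1/6 ≈ 0.16667
G(y) = 24 + 72*y (G(y) = 12 + 3*((y + 1/6)*(4 + 5*4)) = 12 + 3*((1/6 + y)*(4 + 20)) = 12 + 3*((1/6 + y)*24) = 12 + 3*(4 + 24*y) = 12 + (12 + 72*y) = 24 + 72*y)
-10 + 1*G(-4) = -10 + 1*(24 + 72*(-4)) = -10 + 1*(24 - 288) = -10 + 1*(-264) = -10 - 264 = -274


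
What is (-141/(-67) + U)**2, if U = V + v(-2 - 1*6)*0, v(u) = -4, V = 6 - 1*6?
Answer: 19881/4489 ≈ 4.4288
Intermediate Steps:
V = 0 (V = 6 - 6 = 0)
U = 0 (U = 0 - 4*0 = 0 + 0 = 0)
(-141/(-67) + U)**2 = (-141/(-67) + 0)**2 = (-141*(-1/67) + 0)**2 = (141/67 + 0)**2 = (141/67)**2 = 19881/4489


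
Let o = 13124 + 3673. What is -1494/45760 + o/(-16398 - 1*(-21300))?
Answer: 63442261/18692960 ≈ 3.3939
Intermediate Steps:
o = 16797
-1494/45760 + o/(-16398 - 1*(-21300)) = -1494/45760 + 16797/(-16398 - 1*(-21300)) = -1494*1/45760 + 16797/(-16398 + 21300) = -747/22880 + 16797/4902 = -747/22880 + 16797*(1/4902) = -747/22880 + 5599/1634 = 63442261/18692960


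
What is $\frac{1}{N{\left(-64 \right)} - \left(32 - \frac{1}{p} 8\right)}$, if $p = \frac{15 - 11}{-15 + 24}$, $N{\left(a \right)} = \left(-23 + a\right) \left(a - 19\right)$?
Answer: $\frac{1}{7207} \approx 0.00013875$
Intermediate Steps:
$N{\left(a \right)} = \left(-23 + a\right) \left(-19 + a\right)$
$p = \frac{4}{9} \approx 0.44444$
$\frac{1}{N{\left(-64 \right)} - \left(32 - \frac{1}{p} 8\right)} = \frac{1}{\left(437 + \left(-64\right)^{2} - -2688\right) - \left(32 - \frac{1}{\frac{4}{9}} \cdot 8\right)} = \frac{1}{\left(437 + 4096 + 2688\right) + \left(\frac{9}{4} \cdot 8 - 32\right)} = \frac{1}{7221 + \left(18 - 32\right)} = \frac{1}{7221 - 14} = \frac{1}{7207}$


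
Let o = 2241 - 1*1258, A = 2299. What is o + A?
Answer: 3282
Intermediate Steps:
o = 983 (o = 2241 - 1258 = 983)
o + A = 983 + 2299 = 3282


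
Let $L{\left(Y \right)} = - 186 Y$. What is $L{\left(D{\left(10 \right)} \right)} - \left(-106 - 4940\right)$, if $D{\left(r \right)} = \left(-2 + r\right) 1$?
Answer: $3558$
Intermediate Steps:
$D{\left(r \right)} = -2 + r$
$L{\left(D{\left(10 \right)} \right)} - \left(-106 - 4940\right) = - 186 \left(-2 + 10\right) - \left(-106 - 4940\right) = \left(-186\right) 8 - \left(-106 - 4940\right) = -1488 - -5046 = -1488 + 5046 = 3558$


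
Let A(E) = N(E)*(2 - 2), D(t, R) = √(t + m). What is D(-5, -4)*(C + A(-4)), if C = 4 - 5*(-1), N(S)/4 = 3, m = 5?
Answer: 0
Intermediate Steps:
D(t, R) = √(5 + t) (D(t, R) = √(t + 5) = √(5 + t))
N(S) = 12 (N(S) = 4*3 = 12)
C = 9 (C = 4 + 5 = 9)
A(E) = 0 (A(E) = 12*(2 - 2) = 12*0 = 0)
D(-5, -4)*(C + A(-4)) = √(5 - 5)*(9 + 0) = √0*9 = 0*9 = 0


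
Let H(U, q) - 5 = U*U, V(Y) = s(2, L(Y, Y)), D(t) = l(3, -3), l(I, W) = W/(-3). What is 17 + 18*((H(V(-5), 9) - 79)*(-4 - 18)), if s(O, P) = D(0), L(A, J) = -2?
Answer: 28925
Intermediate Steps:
l(I, W) = -W/3 (l(I, W) = W*(-⅓) = -W/3)
D(t) = 1 (D(t) = -⅓*(-3) = 1)
s(O, P) = 1
V(Y) = 1
H(U, q) = 5 + U² (H(U, q) = 5 + U*U = 5 + U²)
17 + 18*((H(V(-5), 9) - 79)*(-4 - 18)) = 17 + 18*(((5 + 1²) - 79)*(-4 - 18)) = 17 + 18*(((5 + 1) - 79)*(-22)) = 17 + 18*((6 - 79)*(-22)) = 17 + 18*(-73*(-22)) = 17 + 18*1606 = 17 + 28908 = 28925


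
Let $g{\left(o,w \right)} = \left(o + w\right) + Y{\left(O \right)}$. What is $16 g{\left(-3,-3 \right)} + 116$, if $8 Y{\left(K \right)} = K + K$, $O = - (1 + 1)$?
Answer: $12$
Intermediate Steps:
$O = -2$ ($O = \left(-1\right) 2 = -2$)
$Y{\left(K \right)} = \frac{K}{4}$ ($Y{\left(K \right)} = \frac{K + K}{8} = \frac{2 K}{8} = \frac{K}{4}$)
$g{\left(o,w \right)} = - \frac{1}{2} + o + w$ ($g{\left(o,w \right)} = \left(o + w\right) + \frac{1}{4} \left(-2\right) = \left(o + w\right) - \frac{1}{2} = - \frac{1}{2} + o + w$)
$16 g{\left(-3,-3 \right)} + 116 = 16 \left(- \frac{1}{2} - 3 - 3\right) + 116 = 16 \left(- \frac{13}{2}\right) + 116 = -104 + 116 = 12$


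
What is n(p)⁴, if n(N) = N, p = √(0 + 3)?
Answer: 9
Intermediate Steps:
p = √3 ≈ 1.7320
n(p)⁴ = (√3)⁴ = 9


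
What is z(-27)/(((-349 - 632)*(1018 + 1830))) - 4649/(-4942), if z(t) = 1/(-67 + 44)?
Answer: 149371033559/158785036704 ≈ 0.94071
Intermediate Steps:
z(t) = -1/23 (z(t) = 1/(-23) = -1/23)
z(-27)/(((-349 - 632)*(1018 + 1830))) - 4649/(-4942) = -1/((-349 - 632)*(1018 + 1830))/23 - 4649/(-4942) = -1/(23*((-981*2848))) - 4649*(-1/4942) = -1/23/(-2793888) + 4649/4942 = -1/23*(-1/2793888) + 4649/4942 = 1/64259424 + 4649/4942 = 149371033559/158785036704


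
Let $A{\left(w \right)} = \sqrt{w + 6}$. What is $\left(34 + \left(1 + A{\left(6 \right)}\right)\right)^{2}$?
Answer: $1237 + 140 \sqrt{3} \approx 1479.5$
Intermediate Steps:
$A{\left(w \right)} = \sqrt{6 + w}$
$\left(34 + \left(1 + A{\left(6 \right)}\right)\right)^{2} = \left(34 + \left(1 + \sqrt{6 + 6}\right)\right)^{2} = \left(34 + \left(1 + \sqrt{12}\right)\right)^{2} = \left(34 + \left(1 + 2 \sqrt{3}\right)\right)^{2} = \left(35 + 2 \sqrt{3}\right)^{2}$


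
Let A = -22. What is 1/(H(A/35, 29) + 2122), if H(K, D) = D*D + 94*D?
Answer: 1/5689 ≈ 0.00017578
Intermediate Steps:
H(K, D) = D² + 94*D
1/(H(A/35, 29) + 2122) = 1/(29*(94 + 29) + 2122) = 1/(29*123 + 2122) = 1/(3567 + 2122) = 1/5689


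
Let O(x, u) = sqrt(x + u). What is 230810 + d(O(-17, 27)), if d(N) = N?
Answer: 230810 + sqrt(10) ≈ 2.3081e+5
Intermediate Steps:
O(x, u) = sqrt(u + x)
230810 + d(O(-17, 27)) = 230810 + sqrt(27 - 17) = 230810 + sqrt(10)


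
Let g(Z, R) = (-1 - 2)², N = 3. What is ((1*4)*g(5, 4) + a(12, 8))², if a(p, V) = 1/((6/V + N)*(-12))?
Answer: 2621161/2025 ≈ 1294.4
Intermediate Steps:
g(Z, R) = 9 (g(Z, R) = (-3)² = 9)
a(p, V) = -1/(12*(3 + 6/V)) (a(p, V) = 1/((6/V + 3)*(-12)) = -1/12/(3 + 6/V) = -1/(12*(3 + 6/V)))
((1*4)*g(5, 4) + a(12, 8))² = ((1*4)*9 - 1*8/(72 + 36*8))² = (4*9 - 1*8/(72 + 288))² = (36 - 1*8/360)² = (36 - 1*8*1/360)² = (36 - 1/45)² = (1619/45)² = 2621161/2025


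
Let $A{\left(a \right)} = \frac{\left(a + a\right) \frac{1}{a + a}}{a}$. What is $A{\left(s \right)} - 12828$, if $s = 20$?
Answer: $- \frac{256559}{20} \approx -12828.0$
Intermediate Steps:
$A{\left(a \right)} = \frac{1}{a}$ ($A{\left(a \right)} = \frac{2 a \frac{1}{2 a}}{a} = 1 \frac{1}{a} = \frac{1}{a}$)
$A{\left(s \right)} - 12828 = \frac{1}{20} - 12828 = - \frac{256559}{20}$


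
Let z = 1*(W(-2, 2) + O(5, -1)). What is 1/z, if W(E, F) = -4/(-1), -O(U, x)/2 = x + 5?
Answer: -1/4 ≈ -0.25000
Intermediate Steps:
O(U, x) = -10 - 2*x (O(U, x) = -2*(x + 5) = -2*(5 + x) = -10 - 2*x)
W(E, F) = 4 (W(E, F) = -4*(-1) = 4)
z = -4 (z = 1*(4 + (-10 - 2*(-1))) = 1*(4 + (-10 + 2)) = 1*(4 - 8) = 1*(-4) = -4)
1/z = 1/(-4) = -1/4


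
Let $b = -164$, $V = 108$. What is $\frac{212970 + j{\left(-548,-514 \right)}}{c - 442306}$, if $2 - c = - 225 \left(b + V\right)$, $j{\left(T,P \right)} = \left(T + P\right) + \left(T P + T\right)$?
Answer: $- \frac{61629}{56863} \approx -1.0838$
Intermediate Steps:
$j{\left(T,P \right)} = P + 2 T + P T$ ($j{\left(T,P \right)} = \left(P + T\right) + \left(P T + T\right) = \left(P + T\right) + \left(T + P T\right) = P + 2 T + P T$)
$c = -12598$ ($c = 2 - - 225 \left(-164 + 108\right) = 2 - \left(-225\right) \left(-56\right) = 2 - 12600 = -12598$)
$\frac{212970 + j{\left(-548,-514 \right)}}{c - 442306} = \frac{212970 - -280062}{-12598 - 442306} = \frac{212970 - -280062}{-454904} = \left(212970 + 280062\right) \left(- \frac{1}{454904}\right) = 493032 \left(- \frac{1}{454904}\right) = - \frac{61629}{56863}$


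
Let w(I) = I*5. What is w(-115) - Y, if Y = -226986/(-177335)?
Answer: -102194611/177335 ≈ -576.28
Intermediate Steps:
w(I) = 5*I
Y = 226986/177335 (Y = -226986*(-1/177335) = 226986/177335 ≈ 1.2800)
w(-115) - Y = 5*(-115) - 1*226986/177335 = -575 - 226986/177335 = -102194611/177335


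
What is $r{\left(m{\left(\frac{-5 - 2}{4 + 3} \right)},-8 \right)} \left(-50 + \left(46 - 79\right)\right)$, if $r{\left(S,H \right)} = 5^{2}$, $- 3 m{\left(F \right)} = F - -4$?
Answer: $-2075$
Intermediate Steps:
$m{\left(F \right)} = - \frac{4}{3} - \frac{F}{3}$ ($m{\left(F \right)} = - \frac{F - -4}{3} = - \frac{F + 4}{3} = - \frac{4 + F}{3} = - \frac{4}{3} - \frac{F}{3}$)
$r{\left(S,H \right)} = 25$
$r{\left(m{\left(\frac{-5 - 2}{4 + 3} \right)},-8 \right)} \left(-50 + \left(46 - 79\right)\right) = 25 \left(-50 + \left(46 - 79\right)\right) = 25 \left(-50 - 33\right) = 25 \left(-83\right) = -2075$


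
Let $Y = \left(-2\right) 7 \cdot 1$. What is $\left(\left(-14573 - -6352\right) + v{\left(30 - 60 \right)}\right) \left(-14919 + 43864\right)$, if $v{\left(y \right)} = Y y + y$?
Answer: $-226668295$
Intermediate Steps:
$Y = -14$ ($Y = \left(-14\right) 1 = -14$)
$v{\left(y \right)} = - 13 y$ ($v{\left(y \right)} = - 14 y + y = - 13 y$)
$\left(\left(-14573 - -6352\right) + v{\left(30 - 60 \right)}\right) \left(-14919 + 43864\right) = \left(\left(-14573 - -6352\right) - 13 \left(30 - 60\right)\right) \left(-14919 + 43864\right) = \left(\left(-14573 + 6352\right) - -390\right) 28945 = \left(-8221 + 390\right) 28945 = \left(-7831\right) 28945 = -226668295$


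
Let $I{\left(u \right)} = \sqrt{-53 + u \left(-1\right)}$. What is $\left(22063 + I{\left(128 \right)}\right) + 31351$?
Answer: $53414 + i \sqrt{181} \approx 53414.0 + 13.454 i$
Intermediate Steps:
$I{\left(u \right)} = \sqrt{-53 - u}$
$\left(22063 + I{\left(128 \right)}\right) + 31351 = \left(22063 + \sqrt{-53 - 128}\right) + 31351 = \left(22063 + \sqrt{-181}\right) + 31351 = \left(22063 + i \sqrt{181}\right) + 31351 = 53414 + i \sqrt{181}$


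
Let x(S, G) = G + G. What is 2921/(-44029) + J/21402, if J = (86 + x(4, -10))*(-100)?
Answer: -58851107/157051443 ≈ -0.37472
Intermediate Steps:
x(S, G) = 2*G
J = -6600 (J = (86 + 2*(-10))*(-100) = (86 - 20)*(-100) = 66*(-100) = -6600)
2921/(-44029) + J/21402 = 2921/(-44029) - 6600/21402 = 2921*(-1/44029) - 6600*1/21402 = -2921/44029 - 1100/3567 = -58851107/157051443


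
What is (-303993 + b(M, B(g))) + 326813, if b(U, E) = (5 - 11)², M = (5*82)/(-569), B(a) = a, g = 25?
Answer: 22856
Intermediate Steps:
M = -410/569 (M = 410*(-1/569) = -410/569 ≈ -0.72056)
b(U, E) = 36 (b(U, E) = (-6)² = 36)
(-303993 + b(M, B(g))) + 326813 = (-303993 + 36) + 326813 = -303957 + 326813 = 22856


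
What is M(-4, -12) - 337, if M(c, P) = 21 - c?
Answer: -312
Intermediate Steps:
M(-4, -12) - 337 = (21 - 1*(-4)) - 337 = (21 + 4) - 337 = 25 - 337 = -312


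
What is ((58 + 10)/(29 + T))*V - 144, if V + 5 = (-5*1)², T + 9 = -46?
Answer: -2552/13 ≈ -196.31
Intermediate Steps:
T = -55 (T = -9 - 46 = -55)
V = 20 (V = -5 + (-5*1)² = -5 + (-5)² = -5 + 25 = 20)
((58 + 10)/(29 + T))*V - 144 = ((58 + 10)/(29 - 55))*20 - 144 = (68/(-26))*20 - 144 = (68*(-1/26))*20 - 144 = -34/13*20 - 144 = -680/13 - 144 = -2552/13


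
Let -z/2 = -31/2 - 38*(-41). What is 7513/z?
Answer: -7513/3085 ≈ -2.4353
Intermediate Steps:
z = -3085 (z = -2*(-31/2 - 38*(-41)) = -2*(-31*1/2 + 1558) = -2*(-31/2 + 1558) = -2*3085/2 = -3085)
7513/z = 7513/(-3085) = 7513*(-1/3085) = -7513/3085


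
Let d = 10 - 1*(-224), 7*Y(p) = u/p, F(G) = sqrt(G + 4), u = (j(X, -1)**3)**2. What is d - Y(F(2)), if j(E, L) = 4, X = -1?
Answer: 234 - 2048*sqrt(6)/21 ≈ -4.8836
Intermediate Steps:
u = 4096 (u = (4**3)**2 = 64**2 = 4096)
F(G) = sqrt(4 + G)
Y(p) = 4096/(7*p) (Y(p) = (4096/p)/7 = 4096/(7*p))
d = 234 (d = 10 + 224 = 234)
d - Y(F(2)) = 234 - 4096/(7*(sqrt(4 + 2))) = 234 - 4096/(7*(sqrt(6))) = 234 - 4096*sqrt(6)/6/7 = 234 - 2048*sqrt(6)/21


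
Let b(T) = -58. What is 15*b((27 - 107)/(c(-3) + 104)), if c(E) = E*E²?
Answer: -870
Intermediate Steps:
c(E) = E³
15*b((27 - 107)/(c(-3) + 104)) = 15*(-58) = -870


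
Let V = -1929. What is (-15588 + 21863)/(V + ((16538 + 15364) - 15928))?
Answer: 1255/2809 ≈ 0.44678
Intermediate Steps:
(-15588 + 21863)/(V + ((16538 + 15364) - 15928)) = (-15588 + 21863)/(-1929 + ((16538 + 15364) - 15928)) = 6275/(-1929 + (31902 - 15928)) = 6275/(-1929 + 15974) = 6275/14045 = 6275*(1/14045) = 1255/2809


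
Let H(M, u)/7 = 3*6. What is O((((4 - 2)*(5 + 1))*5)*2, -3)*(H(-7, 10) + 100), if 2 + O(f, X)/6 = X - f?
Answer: -169500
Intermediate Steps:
H(M, u) = 126 (H(M, u) = 7*(3*6) = 7*18 = 126)
O(f, X) = -12 - 6*f + 6*X (O(f, X) = -12 + 6*(X - f) = -12 + (-6*f + 6*X) = -12 - 6*f + 6*X)
O((((4 - 2)*(5 + 1))*5)*2, -3)*(H(-7, 10) + 100) = (-12 - 6*((4 - 2)*(5 + 1))*5*2 + 6*(-3))*(126 + 100) = (-12 - 6*(2*6)*5*2 - 18)*226 = (-12 - 6*12*5*2 - 18)*226 = (-12 - 360*2 - 18)*226 = (-12 - 6*120 - 18)*226 = (-12 - 720 - 18)*226 = -750*226 = -169500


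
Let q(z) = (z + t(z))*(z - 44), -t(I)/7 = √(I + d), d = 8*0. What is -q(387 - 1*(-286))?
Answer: -423317 + 4403*√673 ≈ -3.0909e+5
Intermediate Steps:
d = 0
t(I) = -7*√I (t(I) = -7*√(I + 0) = -7*√I)
q(z) = (-44 + z)*(z - 7*√z) (q(z) = (z - 7*√z)*(z - 44) = (z - 7*√z)*(-44 + z) = (-44 + z)*(z - 7*√z))
-q(387 - 1*(-286)) = -((387 - 1*(-286))² - 44*(387 - 1*(-286)) - 7*(387 - 1*(-286))^(3/2) + 308*√(387 - 1*(-286))) = -((387 + 286)² - 44*(387 + 286) - 7*(387 + 286)^(3/2) + 308*√(387 + 286)) = -(673² - 44*673 - 4711*√673 + 308*√673) = -(452929 - 29612 - 4711*√673 + 308*√673) = -(423317 - 4403*√673) = -423317 + 4403*√673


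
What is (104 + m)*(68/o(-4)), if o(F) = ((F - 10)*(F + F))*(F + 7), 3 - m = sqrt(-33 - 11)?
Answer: 1819/84 - 17*I*sqrt(11)/42 ≈ 21.655 - 1.3424*I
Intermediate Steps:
m = 3 - 2*I*sqrt(11) (m = 3 - sqrt(-33 - 11) = 3 - sqrt(-44) = 3 - 2*I*sqrt(11) ≈ 3.0 - 6.6332*I)
o(F) = 2*F*(-10 + F)*(7 + F) (o(F) = ((-10 + F)*(2*F))*(7 + F) = (2*F*(-10 + F))*(7 + F) = 2*F*(-10 + F)*(7 + F))
(104 + m)*(68/o(-4)) = (104 + (3 - 2*I*sqrt(11)))*(68/((2*(-4)*(-70 + (-4)**2 - 3*(-4))))) = (107 - 2*I*sqrt(11))*(68/((2*(-4)*(-70 + 16 + 12)))) = (107 - 2*I*sqrt(11))*(68/((2*(-4)*(-42)))) = (107 - 2*I*sqrt(11))*(68/336) = (107 - 2*I*sqrt(11))*(68*(1/336)) = (107 - 2*I*sqrt(11))*(17/84) = 1819/84 - 17*I*sqrt(11)/42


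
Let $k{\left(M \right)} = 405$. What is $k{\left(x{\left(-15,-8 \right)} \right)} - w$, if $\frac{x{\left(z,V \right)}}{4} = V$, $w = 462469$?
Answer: $-462064$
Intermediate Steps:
$x{\left(z,V \right)} = 4 V$
$k{\left(x{\left(-15,-8 \right)} \right)} - w = 405 - 462469 = -462064$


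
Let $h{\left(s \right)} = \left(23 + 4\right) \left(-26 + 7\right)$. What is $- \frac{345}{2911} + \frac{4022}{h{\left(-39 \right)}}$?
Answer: $- \frac{11885027}{1493343} \approx -7.9587$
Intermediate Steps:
$h{\left(s \right)} = -513$ ($h{\left(s \right)} = 27 \left(-19\right) = -513$)
$- \frac{345}{2911} + \frac{4022}{h{\left(-39 \right)}} = - \frac{345}{2911} + \frac{4022}{-513} = \left(-345\right) \frac{1}{2911} + 4022 \left(- \frac{1}{513}\right) = - \frac{345}{2911} - \frac{4022}{513} = - \frac{11885027}{1493343}$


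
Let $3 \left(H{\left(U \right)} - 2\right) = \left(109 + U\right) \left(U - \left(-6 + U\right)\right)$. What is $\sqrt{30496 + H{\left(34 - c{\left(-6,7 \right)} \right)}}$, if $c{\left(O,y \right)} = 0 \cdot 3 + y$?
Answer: $\sqrt{30770} \approx 175.41$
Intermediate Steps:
$c{\left(O,y \right)} = y$ ($c{\left(O,y \right)} = 0 + y = y$)
$H{\left(U \right)} = 220 + 2 U$ ($H{\left(U \right)} = 2 + \frac{\left(109 + U\right) \left(U - \left(-6 + U\right)\right)}{3} = 2 + \frac{\left(109 + U\right) 6}{3} = 2 + \frac{654 + 6 U}{3} = 2 + \left(218 + 2 U\right) = 220 + 2 U$)
$\sqrt{30496 + H{\left(34 - c{\left(-6,7 \right)} \right)}} = \sqrt{30496 + \left(220 + 2 \left(34 - 7\right)\right)} = \sqrt{30496 + \left(220 + 2 \cdot 27\right)} = \sqrt{30496 + \left(220 + 54\right)} = \sqrt{30496 + 274} = \sqrt{30770}$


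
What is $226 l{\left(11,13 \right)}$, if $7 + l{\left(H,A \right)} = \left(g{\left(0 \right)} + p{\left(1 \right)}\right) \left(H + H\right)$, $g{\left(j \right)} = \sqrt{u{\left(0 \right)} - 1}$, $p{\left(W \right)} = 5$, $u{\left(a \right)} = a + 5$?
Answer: $33222$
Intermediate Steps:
$u{\left(a \right)} = 5 + a$
$g{\left(j \right)} = 2$ ($g{\left(j \right)} = \sqrt{\left(5 + 0\right) - 1} = \sqrt{5 - 1} = \sqrt{4} = 2$)
$l{\left(H,A \right)} = -7 + 14 H$ ($l{\left(H,A \right)} = -7 + \left(2 + 5\right) \left(H + H\right) = -7 + 7 \cdot 2 H = -7 + 14 H$)
$226 l{\left(11,13 \right)} = 226 \left(-7 + 14 \cdot 11\right) = 226 \left(-7 + 154\right) = 226 \cdot 147 = 33222$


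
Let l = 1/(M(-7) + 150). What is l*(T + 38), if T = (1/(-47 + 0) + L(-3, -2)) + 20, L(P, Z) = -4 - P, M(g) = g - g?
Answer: 1339/3525 ≈ 0.37986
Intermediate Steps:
M(g) = 0
l = 1/150 (l = 1/(0 + 150) = 1/150 ≈ 0.0066667)
T = 892/47 (T = (1/(-47 + 0) + (-4 - 1*(-3))) + 20 = (1/(-47) + (-4 + 3)) + 20 = (-1/47 - 1) + 20 = -48/47 + 20 = 892/47 ≈ 18.979)
l*(T + 38) = (892/47 + 38)/150 = (1/150)*(2678/47) = 1339/3525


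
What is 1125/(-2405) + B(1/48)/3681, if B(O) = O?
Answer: -39754319/84986928 ≈ -0.46777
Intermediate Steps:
1125/(-2405) + B(1/48)/3681 = 1125/(-2405) + 1/(48*3681) = 1125*(-1/2405) + (1/48)*(1/3681) = -225/481 + 1/176688 = -39754319/84986928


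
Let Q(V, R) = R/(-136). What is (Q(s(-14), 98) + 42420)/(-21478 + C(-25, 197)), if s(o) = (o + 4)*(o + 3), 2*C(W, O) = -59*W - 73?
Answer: -2884511/1412836 ≈ -2.0416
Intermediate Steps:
C(W, O) = -73/2 - 59*W/2 (C(W, O) = (-59*W - 73)/2 = (-73 - 59*W)/2 = -73/2 - 59*W/2)
s(o) = (3 + o)*(4 + o) (s(o) = (4 + o)*(3 + o) = (3 + o)*(4 + o))
Q(V, R) = -R/136 (Q(V, R) = R*(-1/136) = -R/136)
(Q(s(-14), 98) + 42420)/(-21478 + C(-25, 197)) = (-1/136*98 + 42420)/(-21478 + (-73/2 - 59/2*(-25))) = (-49/68 + 42420)/(-21478 + (-73/2 + 1475/2)) = 2884511/(68*(-21478 + 701)) = (2884511/68)/(-20777) = (2884511/68)*(-1/20777) = -2884511/1412836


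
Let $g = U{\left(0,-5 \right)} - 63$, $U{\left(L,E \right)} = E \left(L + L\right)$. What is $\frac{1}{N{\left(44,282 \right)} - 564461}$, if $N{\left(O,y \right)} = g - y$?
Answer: $- \frac{1}{564806} \approx -1.7705 \cdot 10^{-6}$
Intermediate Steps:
$U{\left(L,E \right)} = 2 E L$ ($U{\left(L,E \right)} = E 2 L = 2 E L$)
$g = -63$ ($g = 2 \left(-5\right) 0 - 63 = 0 - 63 = -63$)
$N{\left(O,y \right)} = -63 - y$
$\frac{1}{N{\left(44,282 \right)} - 564461} = \frac{1}{\left(-63 - 282\right) - 564461} = \frac{1}{-345 - 564461} = \frac{1}{-564806} = - \frac{1}{564806}$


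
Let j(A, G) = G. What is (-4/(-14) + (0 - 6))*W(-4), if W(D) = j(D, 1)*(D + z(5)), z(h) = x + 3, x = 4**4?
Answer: -10200/7 ≈ -1457.1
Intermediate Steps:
x = 256
z(h) = 259 (z(h) = 256 + 3 = 259)
W(D) = 259 + D (W(D) = 1*(D + 259) = 1*(259 + D) = 259 + D)
(-4/(-14) + (0 - 6))*W(-4) = (-4/(-14) + (0 - 6))*(259 - 4) = (-4*(-1/14) - 6)*255 = (2/7 - 6)*255 = -40/7*255 = -10200/7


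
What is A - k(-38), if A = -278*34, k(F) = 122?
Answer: -9574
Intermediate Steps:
A = -9452
A - k(-38) = -9452 - 1*122 = -9452 - 122 = -9574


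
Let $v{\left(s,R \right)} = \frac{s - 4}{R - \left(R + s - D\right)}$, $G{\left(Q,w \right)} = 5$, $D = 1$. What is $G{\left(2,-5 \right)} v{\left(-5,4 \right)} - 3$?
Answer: $- \frac{21}{2} \approx -10.5$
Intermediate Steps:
$v{\left(s,R \right)} = \frac{-4 + s}{1 - s}$ ($v{\left(s,R \right)} = \frac{s - 4}{R - \left(-1 + R + s\right)} = \frac{-4 + s}{R - \left(-1 + R + s\right)} = \frac{-4 + s}{1 - s}$)
$G{\left(2,-5 \right)} v{\left(-5,4 \right)} - 3 = 5 \frac{4 - -5}{-1 - 5} - 3 = 5 \frac{4 + 5}{-6} - 3 = 5 \left(\left(- \frac{1}{6}\right) 9\right) - 3 = 5 \left(- \frac{3}{2}\right) - 3 = - \frac{15}{2} - 3 = - \frac{21}{2}$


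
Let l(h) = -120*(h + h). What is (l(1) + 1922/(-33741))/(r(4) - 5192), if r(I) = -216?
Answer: 4049881/91235664 ≈ 0.044389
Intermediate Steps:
l(h) = -240*h
(l(1) + 1922/(-33741))/(r(4) - 5192) = (-240*1 + 1922/(-33741))/(-216 - 5192) = (-240 + 1922*(-1/33741))/(-5408) = (-240 - 1922/33741)*(-1/5408) = -8099762/33741*(-1/5408) = 4049881/91235664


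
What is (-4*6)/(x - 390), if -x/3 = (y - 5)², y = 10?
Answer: 8/155 ≈ 0.051613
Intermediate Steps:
x = -75 (x = -3*(10 - 5)² = -3*5² = -3*25 = -75)
(-4*6)/(x - 390) = (-4*6)/(-75 - 390) = -24/(-465) = -1/465*(-24) = 8/155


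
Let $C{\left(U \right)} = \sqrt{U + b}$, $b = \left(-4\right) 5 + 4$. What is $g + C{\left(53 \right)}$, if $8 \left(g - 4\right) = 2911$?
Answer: $\frac{2943}{8} + \sqrt{37} \approx 373.96$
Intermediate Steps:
$b = -16$ ($b = -20 + 4 = -16$)
$C{\left(U \right)} = \sqrt{-16 + U}$ ($C{\left(U \right)} = \sqrt{U - 16} = \sqrt{-16 + U}$)
$g = \frac{2943}{8}$ ($g = 4 + \frac{1}{8} \cdot 2911 = 4 + \frac{2911}{8} = \frac{2943}{8} \approx 367.88$)
$g + C{\left(53 \right)} = \frac{2943}{8} + \sqrt{-16 + 53} = \frac{2943}{8} + \sqrt{37}$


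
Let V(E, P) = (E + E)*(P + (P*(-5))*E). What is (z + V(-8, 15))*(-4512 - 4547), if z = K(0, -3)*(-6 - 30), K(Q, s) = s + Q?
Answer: 88162188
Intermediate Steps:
K(Q, s) = Q + s
z = 108 (z = (0 - 3)*(-6 - 30) = -3*(-36) = 108)
V(E, P) = 2*E*(P - 5*E*P) (V(E, P) = (2*E)*(P + (-5*P)*E) = (2*E)*(P - 5*E*P) = 2*E*(P - 5*E*P))
(z + V(-8, 15))*(-4512 - 4547) = (108 + 2*(-8)*15*(1 - 5*(-8)))*(-4512 - 4547) = (108 + 2*(-8)*15*(1 + 40))*(-9059) = (108 + 2*(-8)*15*41)*(-9059) = (108 - 9840)*(-9059) = -9732*(-9059) = 88162188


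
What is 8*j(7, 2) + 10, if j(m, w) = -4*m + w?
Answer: -198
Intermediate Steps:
j(m, w) = w - 4*m
8*j(7, 2) + 10 = 8*(2 - 4*7) + 10 = 8*(2 - 28) + 10 = 8*(-26) + 10 = -208 + 10 = -198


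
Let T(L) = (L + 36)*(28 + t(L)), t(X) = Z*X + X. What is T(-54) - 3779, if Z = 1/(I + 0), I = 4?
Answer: -3068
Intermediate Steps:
Z = ¼ (Z = 1/(4 + 0) = 1/4 = ¼ ≈ 0.25000)
t(X) = 5*X/4 (t(X) = X/4 + X = 5*X/4)
T(L) = (28 + 5*L/4)*(36 + L) (T(L) = (L + 36)*(28 + 5*L/4) = (36 + L)*(28 + 5*L/4) = (28 + 5*L/4)*(36 + L))
T(-54) - 3779 = (1008 + 73*(-54) + (5/4)*(-54)²) - 3779 = (1008 - 3942 + (5/4)*2916) - 3779 = (1008 - 3942 + 3645) - 3779 = 711 - 3779 = -3068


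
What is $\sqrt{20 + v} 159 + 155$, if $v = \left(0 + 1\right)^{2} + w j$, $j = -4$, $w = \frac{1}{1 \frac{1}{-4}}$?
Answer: $155 + 159 \sqrt{37} \approx 1122.2$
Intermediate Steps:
$w = -4$ ($w = \frac{1}{1 \left(- \frac{1}{4}\right)} = \frac{1}{- \frac{1}{4}} = -4$)
$v = 17$ ($v = \left(0 + 1\right)^{2} - -16 = 1^{2} + 16 = 1 + 16 = 17$)
$\sqrt{20 + v} 159 + 155 = \sqrt{20 + 17} \cdot 159 + 155 = \sqrt{37} \cdot 159 + 155 = 159 \sqrt{37} + 155 = 155 + 159 \sqrt{37}$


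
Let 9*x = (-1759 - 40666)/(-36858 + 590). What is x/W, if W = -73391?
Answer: -42425/23955703092 ≈ -1.7710e-6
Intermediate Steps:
x = 42425/326412 (x = ((-1759 - 40666)/(-36858 + 590))/9 = (-42425/(-36268))/9 = (-42425*(-1/36268))/9 = (⅑)*(42425/36268) = 42425/326412 ≈ 0.12997)
x/W = (42425/326412)/(-73391) = (42425/326412)*(-1/73391) = -42425/23955703092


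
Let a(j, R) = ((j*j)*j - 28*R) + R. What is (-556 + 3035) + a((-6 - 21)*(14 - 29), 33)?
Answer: 66431713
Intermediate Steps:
a(j, R) = j**3 - 27*R (a(j, R) = (j**2*j - 28*R) + R = (j**3 - 28*R) + R = j**3 - 27*R)
(-556 + 3035) + a((-6 - 21)*(14 - 29), 33) = (-556 + 3035) + (((-6 - 21)*(14 - 29))**3 - 27*33) = 2479 + ((-27*(-15))**3 - 891) = 2479 + (405**3 - 891) = 2479 + (66430125 - 891) = 2479 + 66429234 = 66431713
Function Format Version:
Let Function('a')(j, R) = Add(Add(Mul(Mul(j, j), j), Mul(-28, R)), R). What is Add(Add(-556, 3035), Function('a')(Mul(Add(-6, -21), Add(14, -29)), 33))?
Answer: 66431713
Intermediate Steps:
Function('a')(j, R) = Add(Pow(j, 3), Mul(-27, R)) (Function('a')(j, R) = Add(Add(Mul(Pow(j, 2), j), Mul(-28, R)), R) = Add(Add(Pow(j, 3), Mul(-28, R)), R) = Add(Pow(j, 3), Mul(-27, R)))
Add(Add(-556, 3035), Function('a')(Mul(Add(-6, -21), Add(14, -29)), 33)) = Add(Add(-556, 3035), Add(Pow(Mul(Add(-6, -21), Add(14, -29)), 3), Mul(-27, 33))) = Add(2479, Add(Pow(Mul(-27, -15), 3), -891)) = Add(2479, Add(Pow(405, 3), -891)) = Add(2479, Add(66430125, -891)) = Add(2479, 66429234) = 66431713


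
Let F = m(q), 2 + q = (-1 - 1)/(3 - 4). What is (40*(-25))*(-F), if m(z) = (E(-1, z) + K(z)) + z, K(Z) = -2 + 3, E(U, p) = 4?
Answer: 5000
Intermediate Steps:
K(Z) = 1
q = 0 (q = -2 + (-1 - 1)/(3 - 4) = -2 - 2/(-1) = -2 - 2*(-1) = -2 + 2 = 0)
m(z) = 5 + z (m(z) = (4 + 1) + z = 5 + z)
F = 5 (F = 5 + 0 = 5)
(40*(-25))*(-F) = (40*(-25))*(-1*5) = -1000*(-5) = 5000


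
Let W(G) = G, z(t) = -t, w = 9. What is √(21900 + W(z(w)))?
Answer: √21891 ≈ 147.96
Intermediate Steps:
√(21900 + W(z(w))) = √(21900 - 1*9) = √(21900 - 9) = √21891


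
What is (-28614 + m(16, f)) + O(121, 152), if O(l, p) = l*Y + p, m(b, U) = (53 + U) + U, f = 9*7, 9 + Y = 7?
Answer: -28525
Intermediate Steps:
Y = -2 (Y = -9 + 7 = -2)
f = 63
m(b, U) = 53 + 2*U
O(l, p) = p - 2*l (O(l, p) = l*(-2) + p = -2*l + p = p - 2*l)
(-28614 + m(16, f)) + O(121, 152) = (-28614 + (53 + 2*63)) + (152 - 2*121) = (-28614 + (53 + 126)) + (152 - 242) = (-28614 + 179) - 90 = -28435 - 90 = -28525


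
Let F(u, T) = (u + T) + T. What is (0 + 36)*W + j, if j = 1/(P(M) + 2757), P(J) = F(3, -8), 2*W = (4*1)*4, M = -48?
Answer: 790273/2744 ≈ 288.00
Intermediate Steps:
F(u, T) = u + 2*T (F(u, T) = (T + u) + T = u + 2*T)
W = 8 (W = ((4*1)*4)/2 = (4*4)/2 = (½)*16 = 8)
P(J) = -13 (P(J) = 3 + 2*(-8) = 3 - 16 = -13)
j = 1/2744 (j = 1/(-13 + 2757) = 1/2744 ≈ 0.00036443)
(0 + 36)*W + j = (0 + 36)*8 + 1/2744 = 36*8 + 1/2744 = 288 + 1/2744 = 790273/2744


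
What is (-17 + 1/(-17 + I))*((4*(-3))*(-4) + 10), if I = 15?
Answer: -1015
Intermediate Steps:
(-17 + 1/(-17 + I))*((4*(-3))*(-4) + 10) = (-17 + 1/(-17 + 15))*((4*(-3))*(-4) + 10) = (-17 + 1/(-2))*(-12*(-4) + 10) = (-17 - ½)*(48 + 10) = -35/2*58 = -1015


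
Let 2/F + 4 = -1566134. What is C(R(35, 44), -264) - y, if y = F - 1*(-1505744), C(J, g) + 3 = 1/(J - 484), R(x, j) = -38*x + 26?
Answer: -234248621198685/155569708 ≈ -1.5057e+6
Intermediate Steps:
F = -1/783069 (F = 2/(-4 - 1566134) = 2/(-1566138) = 2*(-1/1566138) = -1/783069 ≈ -1.2770e-6)
R(x, j) = 26 - 38*x
C(J, g) = -3 + 1/(-484 + J) (C(J, g) = -3 + 1/(J - 484) = -3 + 1/(-484 + J))
y = 1179101448335/783069 (y = -1/783069 - 1*(-1505744) = -1/783069 + 1505744 = 1179101448335/783069 ≈ 1.5057e+6)
C(R(35, 44), -264) - y = (1453 - 3*(26 - 38*35))/(-484 + (26 - 38*35)) - 1*1179101448335/783069 = (1453 - 3*(26 - 1330))/(-484 + (26 - 1330)) - 1179101448335/783069 = (1453 - 3*(-1304))/(-484 - 1304) - 1179101448335/783069 = (1453 + 3912)/(-1788) - 1179101448335/783069 = -1/1788*5365 - 1179101448335/783069 = -5365/1788 - 1179101448335/783069 = -234248621198685/155569708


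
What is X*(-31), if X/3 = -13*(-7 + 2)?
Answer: -6045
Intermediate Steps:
X = 195 (X = 3*(-13*(-7 + 2)) = 3*(-13*(-5)) = 3*65 = 195)
X*(-31) = 195*(-31) = -6045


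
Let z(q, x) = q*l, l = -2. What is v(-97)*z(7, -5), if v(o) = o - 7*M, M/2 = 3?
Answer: 1946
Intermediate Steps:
M = 6 (M = 2*3 = 6)
v(o) = -42 + o (v(o) = o - 7*6 = o - 42 = -42 + o)
z(q, x) = -2*q (z(q, x) = q*(-2) = -2*q)
v(-97)*z(7, -5) = (-42 - 97)*(-2*7) = -139*(-14) = 1946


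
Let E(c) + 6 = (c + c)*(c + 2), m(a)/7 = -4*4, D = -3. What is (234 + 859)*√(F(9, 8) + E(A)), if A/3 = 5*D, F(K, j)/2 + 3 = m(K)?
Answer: 1093*√3634 ≈ 65889.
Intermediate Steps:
m(a) = -112 (m(a) = 7*(-4*4) = 7*(-16) = -112)
F(K, j) = -230 (F(K, j) = -6 + 2*(-112) = -6 - 224 = -230)
A = -45 (A = 3*(5*(-3)) = 3*(-15) = -45)
E(c) = -6 + 2*c*(2 + c) (E(c) = -6 + (c + c)*(c + 2) = -6 + (2*c)*(2 + c) = -6 + 2*c*(2 + c))
(234 + 859)*√(F(9, 8) + E(A)) = (234 + 859)*√(-230 + (-6 + 2*(-45)² + 4*(-45))) = 1093*√(-230 + (-6 + 2*2025 - 180)) = 1093*√(-230 + (-6 + 4050 - 180)) = 1093*√(-230 + 3864) = 1093*√3634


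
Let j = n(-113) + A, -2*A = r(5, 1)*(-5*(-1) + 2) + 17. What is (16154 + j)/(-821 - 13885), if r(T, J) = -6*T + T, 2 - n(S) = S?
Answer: -8174/7353 ≈ -1.1117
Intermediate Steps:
n(S) = 2 - S
r(T, J) = -5*T
A = 79 (A = -((-5*5)*(-5*(-1) + 2) + 17)/2 = -(-25*(5 + 2) + 17)/2 = -(-25*7 + 17)/2 = -(-175 + 17)/2 = -1/2*(-158) = 79)
j = 194 (j = (2 - 1*(-113)) + 79 = (2 + 113) + 79 = 115 + 79 = 194)
(16154 + j)/(-821 - 13885) = (16154 + 194)/(-821 - 13885) = 16348/(-14706) = 16348*(-1/14706) = -8174/7353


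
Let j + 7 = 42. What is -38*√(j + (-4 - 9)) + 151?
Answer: 151 - 38*√22 ≈ -27.236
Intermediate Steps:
j = 35 (j = -7 + 42 = 35)
-38*√(j + (-4 - 9)) + 151 = -38*√(35 + (-4 - 9)) + 151 = -38*√(35 - 13) + 151 = -38*√22 + 151 = 151 - 38*√22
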